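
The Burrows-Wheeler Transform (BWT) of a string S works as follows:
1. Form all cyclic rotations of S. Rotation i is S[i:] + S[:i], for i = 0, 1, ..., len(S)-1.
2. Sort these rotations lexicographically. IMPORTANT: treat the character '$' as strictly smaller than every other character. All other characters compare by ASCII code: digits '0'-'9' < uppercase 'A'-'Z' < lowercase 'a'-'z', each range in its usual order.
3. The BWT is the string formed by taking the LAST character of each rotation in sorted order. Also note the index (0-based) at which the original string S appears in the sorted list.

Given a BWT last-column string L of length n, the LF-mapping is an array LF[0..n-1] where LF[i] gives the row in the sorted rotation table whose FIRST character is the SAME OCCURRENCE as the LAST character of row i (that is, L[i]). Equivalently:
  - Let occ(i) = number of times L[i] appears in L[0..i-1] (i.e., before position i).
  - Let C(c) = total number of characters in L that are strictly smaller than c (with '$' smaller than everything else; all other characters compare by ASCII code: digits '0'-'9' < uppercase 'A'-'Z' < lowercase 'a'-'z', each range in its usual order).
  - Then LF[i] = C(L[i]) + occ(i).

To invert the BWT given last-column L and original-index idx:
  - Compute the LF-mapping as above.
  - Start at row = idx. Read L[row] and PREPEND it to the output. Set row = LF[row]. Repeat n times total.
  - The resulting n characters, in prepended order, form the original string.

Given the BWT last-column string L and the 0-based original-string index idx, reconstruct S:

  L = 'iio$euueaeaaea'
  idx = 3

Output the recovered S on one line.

Answer: aoaiaeueaueei$

Derivation:
LF mapping: 9 10 11 0 5 12 13 6 1 7 2 3 8 4
Walk LF starting at row 3, prepending L[row]:
  step 1: row=3, L[3]='$', prepend. Next row=LF[3]=0
  step 2: row=0, L[0]='i', prepend. Next row=LF[0]=9
  step 3: row=9, L[9]='e', prepend. Next row=LF[9]=7
  step 4: row=7, L[7]='e', prepend. Next row=LF[7]=6
  step 5: row=6, L[6]='u', prepend. Next row=LF[6]=13
  step 6: row=13, L[13]='a', prepend. Next row=LF[13]=4
  step 7: row=4, L[4]='e', prepend. Next row=LF[4]=5
  step 8: row=5, L[5]='u', prepend. Next row=LF[5]=12
  step 9: row=12, L[12]='e', prepend. Next row=LF[12]=8
  step 10: row=8, L[8]='a', prepend. Next row=LF[8]=1
  step 11: row=1, L[1]='i', prepend. Next row=LF[1]=10
  step 12: row=10, L[10]='a', prepend. Next row=LF[10]=2
  step 13: row=2, L[2]='o', prepend. Next row=LF[2]=11
  step 14: row=11, L[11]='a', prepend. Next row=LF[11]=3
Reversed output: aoaiaeueaueei$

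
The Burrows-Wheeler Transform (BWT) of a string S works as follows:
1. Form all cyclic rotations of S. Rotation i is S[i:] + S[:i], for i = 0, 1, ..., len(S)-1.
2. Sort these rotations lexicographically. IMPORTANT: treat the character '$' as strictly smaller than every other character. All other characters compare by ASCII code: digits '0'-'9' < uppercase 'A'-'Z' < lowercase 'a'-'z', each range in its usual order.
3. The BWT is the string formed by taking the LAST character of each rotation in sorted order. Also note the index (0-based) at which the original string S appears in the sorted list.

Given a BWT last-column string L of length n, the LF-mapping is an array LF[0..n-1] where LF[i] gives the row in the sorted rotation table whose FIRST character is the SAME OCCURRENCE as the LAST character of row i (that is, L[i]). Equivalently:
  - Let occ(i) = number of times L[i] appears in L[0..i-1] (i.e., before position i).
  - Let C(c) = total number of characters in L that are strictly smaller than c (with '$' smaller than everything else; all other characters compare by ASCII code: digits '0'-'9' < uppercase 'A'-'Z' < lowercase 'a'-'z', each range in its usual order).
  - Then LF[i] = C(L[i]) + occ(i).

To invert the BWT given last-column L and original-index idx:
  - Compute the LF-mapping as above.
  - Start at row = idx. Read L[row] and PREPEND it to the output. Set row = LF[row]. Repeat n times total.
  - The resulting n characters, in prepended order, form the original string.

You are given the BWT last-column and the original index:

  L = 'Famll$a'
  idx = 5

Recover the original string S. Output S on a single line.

Answer: llamaF$

Derivation:
LF mapping: 1 2 6 4 5 0 3
Walk LF starting at row 5, prepending L[row]:
  step 1: row=5, L[5]='$', prepend. Next row=LF[5]=0
  step 2: row=0, L[0]='F', prepend. Next row=LF[0]=1
  step 3: row=1, L[1]='a', prepend. Next row=LF[1]=2
  step 4: row=2, L[2]='m', prepend. Next row=LF[2]=6
  step 5: row=6, L[6]='a', prepend. Next row=LF[6]=3
  step 6: row=3, L[3]='l', prepend. Next row=LF[3]=4
  step 7: row=4, L[4]='l', prepend. Next row=LF[4]=5
Reversed output: llamaF$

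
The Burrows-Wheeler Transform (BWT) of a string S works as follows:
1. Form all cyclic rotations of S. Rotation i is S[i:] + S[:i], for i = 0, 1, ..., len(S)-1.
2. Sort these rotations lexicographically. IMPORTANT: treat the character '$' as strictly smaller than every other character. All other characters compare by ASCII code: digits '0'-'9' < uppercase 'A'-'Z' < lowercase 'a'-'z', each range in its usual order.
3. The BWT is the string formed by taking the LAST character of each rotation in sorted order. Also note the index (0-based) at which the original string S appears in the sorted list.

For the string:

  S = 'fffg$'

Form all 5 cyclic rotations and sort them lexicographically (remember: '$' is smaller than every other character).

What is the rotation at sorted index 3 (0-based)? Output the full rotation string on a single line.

Answer: fg$ff

Derivation:
All 5 rotations (rotation i = S[i:]+S[:i]):
  rot[0] = fffg$
  rot[1] = ffg$f
  rot[2] = fg$ff
  rot[3] = g$fff
  rot[4] = $fffg
Sorted (with $ < everything):
  sorted[0] = $fffg
  sorted[1] = fffg$
  sorted[2] = ffg$f
  sorted[3] = fg$ff
  sorted[4] = g$fff
sorted[3] = fg$ff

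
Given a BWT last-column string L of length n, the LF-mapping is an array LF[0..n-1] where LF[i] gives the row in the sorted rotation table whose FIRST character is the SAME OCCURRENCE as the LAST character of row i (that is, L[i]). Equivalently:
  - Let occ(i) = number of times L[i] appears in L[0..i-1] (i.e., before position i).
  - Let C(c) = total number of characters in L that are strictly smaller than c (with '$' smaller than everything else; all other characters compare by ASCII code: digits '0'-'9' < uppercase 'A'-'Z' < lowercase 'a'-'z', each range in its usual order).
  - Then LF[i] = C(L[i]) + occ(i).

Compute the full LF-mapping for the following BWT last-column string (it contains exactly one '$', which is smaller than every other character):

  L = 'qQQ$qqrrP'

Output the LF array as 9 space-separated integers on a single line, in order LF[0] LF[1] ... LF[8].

Answer: 4 2 3 0 5 6 7 8 1

Derivation:
Char counts: '$':1, 'P':1, 'Q':2, 'q':3, 'r':2
C (first-col start): C('$')=0, C('P')=1, C('Q')=2, C('q')=4, C('r')=7
L[0]='q': occ=0, LF[0]=C('q')+0=4+0=4
L[1]='Q': occ=0, LF[1]=C('Q')+0=2+0=2
L[2]='Q': occ=1, LF[2]=C('Q')+1=2+1=3
L[3]='$': occ=0, LF[3]=C('$')+0=0+0=0
L[4]='q': occ=1, LF[4]=C('q')+1=4+1=5
L[5]='q': occ=2, LF[5]=C('q')+2=4+2=6
L[6]='r': occ=0, LF[6]=C('r')+0=7+0=7
L[7]='r': occ=1, LF[7]=C('r')+1=7+1=8
L[8]='P': occ=0, LF[8]=C('P')+0=1+0=1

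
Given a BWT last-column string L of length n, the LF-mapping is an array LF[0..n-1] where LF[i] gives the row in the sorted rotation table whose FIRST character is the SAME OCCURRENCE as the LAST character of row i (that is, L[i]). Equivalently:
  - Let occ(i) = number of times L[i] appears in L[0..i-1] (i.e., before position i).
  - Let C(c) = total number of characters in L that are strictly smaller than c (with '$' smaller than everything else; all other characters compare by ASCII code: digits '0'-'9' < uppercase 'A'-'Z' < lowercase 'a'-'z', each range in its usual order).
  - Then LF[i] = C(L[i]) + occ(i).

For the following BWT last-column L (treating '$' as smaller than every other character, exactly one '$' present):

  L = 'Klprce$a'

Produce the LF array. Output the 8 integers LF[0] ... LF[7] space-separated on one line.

Char counts: '$':1, 'K':1, 'a':1, 'c':1, 'e':1, 'l':1, 'p':1, 'r':1
C (first-col start): C('$')=0, C('K')=1, C('a')=2, C('c')=3, C('e')=4, C('l')=5, C('p')=6, C('r')=7
L[0]='K': occ=0, LF[0]=C('K')+0=1+0=1
L[1]='l': occ=0, LF[1]=C('l')+0=5+0=5
L[2]='p': occ=0, LF[2]=C('p')+0=6+0=6
L[3]='r': occ=0, LF[3]=C('r')+0=7+0=7
L[4]='c': occ=0, LF[4]=C('c')+0=3+0=3
L[5]='e': occ=0, LF[5]=C('e')+0=4+0=4
L[6]='$': occ=0, LF[6]=C('$')+0=0+0=0
L[7]='a': occ=0, LF[7]=C('a')+0=2+0=2

Answer: 1 5 6 7 3 4 0 2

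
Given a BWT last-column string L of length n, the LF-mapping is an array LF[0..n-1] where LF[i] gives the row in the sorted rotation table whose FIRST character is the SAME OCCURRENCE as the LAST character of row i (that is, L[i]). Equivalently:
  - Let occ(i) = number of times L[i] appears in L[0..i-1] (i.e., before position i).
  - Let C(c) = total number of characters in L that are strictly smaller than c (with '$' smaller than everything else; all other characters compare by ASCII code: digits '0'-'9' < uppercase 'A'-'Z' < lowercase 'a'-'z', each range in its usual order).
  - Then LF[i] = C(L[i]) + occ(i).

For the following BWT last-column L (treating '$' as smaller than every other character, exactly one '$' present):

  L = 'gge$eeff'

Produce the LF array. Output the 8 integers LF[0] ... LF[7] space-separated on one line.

Answer: 6 7 1 0 2 3 4 5

Derivation:
Char counts: '$':1, 'e':3, 'f':2, 'g':2
C (first-col start): C('$')=0, C('e')=1, C('f')=4, C('g')=6
L[0]='g': occ=0, LF[0]=C('g')+0=6+0=6
L[1]='g': occ=1, LF[1]=C('g')+1=6+1=7
L[2]='e': occ=0, LF[2]=C('e')+0=1+0=1
L[3]='$': occ=0, LF[3]=C('$')+0=0+0=0
L[4]='e': occ=1, LF[4]=C('e')+1=1+1=2
L[5]='e': occ=2, LF[5]=C('e')+2=1+2=3
L[6]='f': occ=0, LF[6]=C('f')+0=4+0=4
L[7]='f': occ=1, LF[7]=C('f')+1=4+1=5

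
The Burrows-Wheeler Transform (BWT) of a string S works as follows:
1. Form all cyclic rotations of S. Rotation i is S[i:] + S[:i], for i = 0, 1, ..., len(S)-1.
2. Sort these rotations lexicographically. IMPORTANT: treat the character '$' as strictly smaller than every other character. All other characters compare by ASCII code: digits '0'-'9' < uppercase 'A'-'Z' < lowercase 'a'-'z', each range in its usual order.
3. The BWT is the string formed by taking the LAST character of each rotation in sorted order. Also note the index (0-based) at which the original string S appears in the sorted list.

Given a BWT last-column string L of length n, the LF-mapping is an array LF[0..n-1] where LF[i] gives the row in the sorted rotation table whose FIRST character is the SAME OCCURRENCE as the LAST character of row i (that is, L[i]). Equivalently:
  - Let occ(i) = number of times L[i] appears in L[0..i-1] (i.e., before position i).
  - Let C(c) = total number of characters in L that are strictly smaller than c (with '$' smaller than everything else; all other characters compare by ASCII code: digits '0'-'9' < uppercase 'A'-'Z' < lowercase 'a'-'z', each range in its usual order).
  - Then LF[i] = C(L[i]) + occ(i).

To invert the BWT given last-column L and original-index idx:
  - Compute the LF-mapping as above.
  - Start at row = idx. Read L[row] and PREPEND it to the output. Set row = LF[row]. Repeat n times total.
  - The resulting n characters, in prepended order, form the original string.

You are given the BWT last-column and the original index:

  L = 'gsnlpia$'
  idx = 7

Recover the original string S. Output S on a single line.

LF mapping: 2 7 5 4 6 3 1 0
Walk LF starting at row 7, prepending L[row]:
  step 1: row=7, L[7]='$', prepend. Next row=LF[7]=0
  step 2: row=0, L[0]='g', prepend. Next row=LF[0]=2
  step 3: row=2, L[2]='n', prepend. Next row=LF[2]=5
  step 4: row=5, L[5]='i', prepend. Next row=LF[5]=3
  step 5: row=3, L[3]='l', prepend. Next row=LF[3]=4
  step 6: row=4, L[4]='p', prepend. Next row=LF[4]=6
  step 7: row=6, L[6]='a', prepend. Next row=LF[6]=1
  step 8: row=1, L[1]='s', prepend. Next row=LF[1]=7
Reversed output: sapling$

Answer: sapling$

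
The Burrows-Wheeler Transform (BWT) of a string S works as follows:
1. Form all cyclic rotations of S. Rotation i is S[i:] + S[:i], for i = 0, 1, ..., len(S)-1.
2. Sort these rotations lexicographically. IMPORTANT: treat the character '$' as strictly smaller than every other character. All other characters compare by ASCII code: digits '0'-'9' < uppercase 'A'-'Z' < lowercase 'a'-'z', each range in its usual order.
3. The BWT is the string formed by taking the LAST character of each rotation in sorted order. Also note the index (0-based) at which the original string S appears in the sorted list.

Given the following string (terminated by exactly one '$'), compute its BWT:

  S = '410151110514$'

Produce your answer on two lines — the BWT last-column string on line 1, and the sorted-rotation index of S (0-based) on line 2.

Answer: 4114115501$10
10

Derivation:
All 13 rotations (rotation i = S[i:]+S[:i]):
  rot[0] = 410151110514$
  rot[1] = 10151110514$4
  rot[2] = 0151110514$41
  rot[3] = 151110514$410
  rot[4] = 51110514$4101
  rot[5] = 1110514$41015
  rot[6] = 110514$410151
  rot[7] = 10514$4101511
  rot[8] = 0514$41015111
  rot[9] = 514$410151110
  rot[10] = 14$4101511105
  rot[11] = 4$41015111051
  rot[12] = $410151110514
Sorted (with $ < everything):
  sorted[0] = $410151110514  (last char: '4')
  sorted[1] = 0151110514$41  (last char: '1')
  sorted[2] = 0514$41015111  (last char: '1')
  sorted[3] = 10151110514$4  (last char: '4')
  sorted[4] = 10514$4101511  (last char: '1')
  sorted[5] = 110514$410151  (last char: '1')
  sorted[6] = 1110514$41015  (last char: '5')
  sorted[7] = 14$4101511105  (last char: '5')
  sorted[8] = 151110514$410  (last char: '0')
  sorted[9] = 4$41015111051  (last char: '1')
  sorted[10] = 410151110514$  (last char: '$')
  sorted[11] = 51110514$4101  (last char: '1')
  sorted[12] = 514$410151110  (last char: '0')
Last column: 4114115501$10
Original string S is at sorted index 10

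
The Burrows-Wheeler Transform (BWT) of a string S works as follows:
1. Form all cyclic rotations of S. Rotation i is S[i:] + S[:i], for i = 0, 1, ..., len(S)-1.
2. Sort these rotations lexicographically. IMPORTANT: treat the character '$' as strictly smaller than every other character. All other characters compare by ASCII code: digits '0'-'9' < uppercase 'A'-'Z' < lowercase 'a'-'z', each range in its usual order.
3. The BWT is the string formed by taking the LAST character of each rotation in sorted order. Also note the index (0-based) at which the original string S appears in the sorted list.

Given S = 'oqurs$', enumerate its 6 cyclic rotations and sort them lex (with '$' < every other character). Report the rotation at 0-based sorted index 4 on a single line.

Answer: s$oqur

Derivation:
All 6 rotations (rotation i = S[i:]+S[:i]):
  rot[0] = oqurs$
  rot[1] = qurs$o
  rot[2] = urs$oq
  rot[3] = rs$oqu
  rot[4] = s$oqur
  rot[5] = $oqurs
Sorted (with $ < everything):
  sorted[0] = $oqurs
  sorted[1] = oqurs$
  sorted[2] = qurs$o
  sorted[3] = rs$oqu
  sorted[4] = s$oqur
  sorted[5] = urs$oq
sorted[4] = s$oqur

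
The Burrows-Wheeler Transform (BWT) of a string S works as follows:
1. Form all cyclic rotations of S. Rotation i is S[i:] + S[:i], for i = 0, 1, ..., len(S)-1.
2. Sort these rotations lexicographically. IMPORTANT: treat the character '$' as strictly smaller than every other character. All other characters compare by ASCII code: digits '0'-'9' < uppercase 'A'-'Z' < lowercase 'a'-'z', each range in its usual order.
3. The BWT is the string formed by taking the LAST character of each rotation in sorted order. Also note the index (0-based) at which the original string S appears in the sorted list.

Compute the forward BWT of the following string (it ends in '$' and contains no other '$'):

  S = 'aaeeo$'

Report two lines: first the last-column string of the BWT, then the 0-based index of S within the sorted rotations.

Answer: o$aaee
1

Derivation:
All 6 rotations (rotation i = S[i:]+S[:i]):
  rot[0] = aaeeo$
  rot[1] = aeeo$a
  rot[2] = eeo$aa
  rot[3] = eo$aae
  rot[4] = o$aaee
  rot[5] = $aaeeo
Sorted (with $ < everything):
  sorted[0] = $aaeeo  (last char: 'o')
  sorted[1] = aaeeo$  (last char: '$')
  sorted[2] = aeeo$a  (last char: 'a')
  sorted[3] = eeo$aa  (last char: 'a')
  sorted[4] = eo$aae  (last char: 'e')
  sorted[5] = o$aaee  (last char: 'e')
Last column: o$aaee
Original string S is at sorted index 1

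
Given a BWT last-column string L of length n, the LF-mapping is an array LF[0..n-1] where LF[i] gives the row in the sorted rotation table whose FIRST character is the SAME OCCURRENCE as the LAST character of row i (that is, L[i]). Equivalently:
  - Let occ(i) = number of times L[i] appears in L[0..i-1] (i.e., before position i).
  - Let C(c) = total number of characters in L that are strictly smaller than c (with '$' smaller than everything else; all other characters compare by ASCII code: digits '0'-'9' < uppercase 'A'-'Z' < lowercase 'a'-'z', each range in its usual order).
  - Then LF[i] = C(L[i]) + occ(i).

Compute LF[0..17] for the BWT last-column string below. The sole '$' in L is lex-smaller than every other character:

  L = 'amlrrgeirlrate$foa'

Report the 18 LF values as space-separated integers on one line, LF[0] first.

Answer: 1 11 9 13 14 7 4 8 15 10 16 2 17 5 0 6 12 3

Derivation:
Char counts: '$':1, 'a':3, 'e':2, 'f':1, 'g':1, 'i':1, 'l':2, 'm':1, 'o':1, 'r':4, 't':1
C (first-col start): C('$')=0, C('a')=1, C('e')=4, C('f')=6, C('g')=7, C('i')=8, C('l')=9, C('m')=11, C('o')=12, C('r')=13, C('t')=17
L[0]='a': occ=0, LF[0]=C('a')+0=1+0=1
L[1]='m': occ=0, LF[1]=C('m')+0=11+0=11
L[2]='l': occ=0, LF[2]=C('l')+0=9+0=9
L[3]='r': occ=0, LF[3]=C('r')+0=13+0=13
L[4]='r': occ=1, LF[4]=C('r')+1=13+1=14
L[5]='g': occ=0, LF[5]=C('g')+0=7+0=7
L[6]='e': occ=0, LF[6]=C('e')+0=4+0=4
L[7]='i': occ=0, LF[7]=C('i')+0=8+0=8
L[8]='r': occ=2, LF[8]=C('r')+2=13+2=15
L[9]='l': occ=1, LF[9]=C('l')+1=9+1=10
L[10]='r': occ=3, LF[10]=C('r')+3=13+3=16
L[11]='a': occ=1, LF[11]=C('a')+1=1+1=2
L[12]='t': occ=0, LF[12]=C('t')+0=17+0=17
L[13]='e': occ=1, LF[13]=C('e')+1=4+1=5
L[14]='$': occ=0, LF[14]=C('$')+0=0+0=0
L[15]='f': occ=0, LF[15]=C('f')+0=6+0=6
L[16]='o': occ=0, LF[16]=C('o')+0=12+0=12
L[17]='a': occ=2, LF[17]=C('a')+2=1+2=3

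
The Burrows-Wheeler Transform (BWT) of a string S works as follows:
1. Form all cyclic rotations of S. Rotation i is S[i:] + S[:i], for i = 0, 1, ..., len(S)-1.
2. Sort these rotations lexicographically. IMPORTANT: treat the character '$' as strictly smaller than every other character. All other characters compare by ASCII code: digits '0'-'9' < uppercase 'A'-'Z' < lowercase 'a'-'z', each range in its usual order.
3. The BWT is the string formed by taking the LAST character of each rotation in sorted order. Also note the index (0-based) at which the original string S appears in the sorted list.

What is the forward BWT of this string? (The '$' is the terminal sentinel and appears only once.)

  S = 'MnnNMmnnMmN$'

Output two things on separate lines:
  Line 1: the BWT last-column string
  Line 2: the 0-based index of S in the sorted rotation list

Answer: NnN$mnMMnnmM
3

Derivation:
All 12 rotations (rotation i = S[i:]+S[:i]):
  rot[0] = MnnNMmnnMmN$
  rot[1] = nnNMmnnMmN$M
  rot[2] = nNMmnnMmN$Mn
  rot[3] = NMmnnMmN$Mnn
  rot[4] = MmnnMmN$MnnN
  rot[5] = mnnMmN$MnnNM
  rot[6] = nnMmN$MnnNMm
  rot[7] = nMmN$MnnNMmn
  rot[8] = MmN$MnnNMmnn
  rot[9] = mN$MnnNMmnnM
  rot[10] = N$MnnNMmnnMm
  rot[11] = $MnnNMmnnMmN
Sorted (with $ < everything):
  sorted[0] = $MnnNMmnnMmN  (last char: 'N')
  sorted[1] = MmN$MnnNMmnn  (last char: 'n')
  sorted[2] = MmnnMmN$MnnN  (last char: 'N')
  sorted[3] = MnnNMmnnMmN$  (last char: '$')
  sorted[4] = N$MnnNMmnnMm  (last char: 'm')
  sorted[5] = NMmnnMmN$Mnn  (last char: 'n')
  sorted[6] = mN$MnnNMmnnM  (last char: 'M')
  sorted[7] = mnnMmN$MnnNM  (last char: 'M')
  sorted[8] = nMmN$MnnNMmn  (last char: 'n')
  sorted[9] = nNMmnnMmN$Mn  (last char: 'n')
  sorted[10] = nnMmN$MnnNMm  (last char: 'm')
  sorted[11] = nnNMmnnMmN$M  (last char: 'M')
Last column: NnN$mnMMnnmM
Original string S is at sorted index 3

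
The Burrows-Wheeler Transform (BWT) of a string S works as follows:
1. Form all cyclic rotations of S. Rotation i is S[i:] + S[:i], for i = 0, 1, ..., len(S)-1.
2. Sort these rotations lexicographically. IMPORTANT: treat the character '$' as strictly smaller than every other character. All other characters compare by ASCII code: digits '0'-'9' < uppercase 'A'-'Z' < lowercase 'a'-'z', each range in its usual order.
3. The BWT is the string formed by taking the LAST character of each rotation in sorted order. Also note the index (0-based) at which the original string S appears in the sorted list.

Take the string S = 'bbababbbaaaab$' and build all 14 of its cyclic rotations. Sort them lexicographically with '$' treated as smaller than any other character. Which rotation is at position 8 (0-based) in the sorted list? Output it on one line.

Answer: baaaab$bbababb

Derivation:
All 14 rotations (rotation i = S[i:]+S[:i]):
  rot[0] = bbababbbaaaab$
  rot[1] = bababbbaaaab$b
  rot[2] = ababbbaaaab$bb
  rot[3] = babbbaaaab$bba
  rot[4] = abbbaaaab$bbab
  rot[5] = bbbaaaab$bbaba
  rot[6] = bbaaaab$bbabab
  rot[7] = baaaab$bbababb
  rot[8] = aaaab$bbababbb
  rot[9] = aaab$bbababbba
  rot[10] = aab$bbababbbaa
  rot[11] = ab$bbababbbaaa
  rot[12] = b$bbababbbaaaa
  rot[13] = $bbababbbaaaab
Sorted (with $ < everything):
  sorted[0] = $bbababbbaaaab
  sorted[1] = aaaab$bbababbb
  sorted[2] = aaab$bbababbba
  sorted[3] = aab$bbababbbaa
  sorted[4] = ab$bbababbbaaa
  sorted[5] = ababbbaaaab$bb
  sorted[6] = abbbaaaab$bbab
  sorted[7] = b$bbababbbaaaa
  sorted[8] = baaaab$bbababb
  sorted[9] = bababbbaaaab$b
  sorted[10] = babbbaaaab$bba
  sorted[11] = bbaaaab$bbabab
  sorted[12] = bbababbbaaaab$
  sorted[13] = bbbaaaab$bbaba
sorted[8] = baaaab$bbababb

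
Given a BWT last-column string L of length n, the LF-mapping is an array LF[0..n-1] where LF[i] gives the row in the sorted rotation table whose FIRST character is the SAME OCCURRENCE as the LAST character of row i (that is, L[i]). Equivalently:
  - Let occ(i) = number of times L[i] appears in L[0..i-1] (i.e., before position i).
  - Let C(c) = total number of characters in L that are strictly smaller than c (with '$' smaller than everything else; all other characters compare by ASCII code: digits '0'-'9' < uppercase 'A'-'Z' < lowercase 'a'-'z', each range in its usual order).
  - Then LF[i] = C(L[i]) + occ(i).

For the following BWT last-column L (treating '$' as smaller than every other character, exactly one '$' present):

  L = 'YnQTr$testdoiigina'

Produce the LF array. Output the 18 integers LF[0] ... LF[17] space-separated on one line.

Answer: 3 11 1 2 14 0 16 6 15 17 5 13 8 9 7 10 12 4

Derivation:
Char counts: '$':1, 'Q':1, 'T':1, 'Y':1, 'a':1, 'd':1, 'e':1, 'g':1, 'i':3, 'n':2, 'o':1, 'r':1, 's':1, 't':2
C (first-col start): C('$')=0, C('Q')=1, C('T')=2, C('Y')=3, C('a')=4, C('d')=5, C('e')=6, C('g')=7, C('i')=8, C('n')=11, C('o')=13, C('r')=14, C('s')=15, C('t')=16
L[0]='Y': occ=0, LF[0]=C('Y')+0=3+0=3
L[1]='n': occ=0, LF[1]=C('n')+0=11+0=11
L[2]='Q': occ=0, LF[2]=C('Q')+0=1+0=1
L[3]='T': occ=0, LF[3]=C('T')+0=2+0=2
L[4]='r': occ=0, LF[4]=C('r')+0=14+0=14
L[5]='$': occ=0, LF[5]=C('$')+0=0+0=0
L[6]='t': occ=0, LF[6]=C('t')+0=16+0=16
L[7]='e': occ=0, LF[7]=C('e')+0=6+0=6
L[8]='s': occ=0, LF[8]=C('s')+0=15+0=15
L[9]='t': occ=1, LF[9]=C('t')+1=16+1=17
L[10]='d': occ=0, LF[10]=C('d')+0=5+0=5
L[11]='o': occ=0, LF[11]=C('o')+0=13+0=13
L[12]='i': occ=0, LF[12]=C('i')+0=8+0=8
L[13]='i': occ=1, LF[13]=C('i')+1=8+1=9
L[14]='g': occ=0, LF[14]=C('g')+0=7+0=7
L[15]='i': occ=2, LF[15]=C('i')+2=8+2=10
L[16]='n': occ=1, LF[16]=C('n')+1=11+1=12
L[17]='a': occ=0, LF[17]=C('a')+0=4+0=4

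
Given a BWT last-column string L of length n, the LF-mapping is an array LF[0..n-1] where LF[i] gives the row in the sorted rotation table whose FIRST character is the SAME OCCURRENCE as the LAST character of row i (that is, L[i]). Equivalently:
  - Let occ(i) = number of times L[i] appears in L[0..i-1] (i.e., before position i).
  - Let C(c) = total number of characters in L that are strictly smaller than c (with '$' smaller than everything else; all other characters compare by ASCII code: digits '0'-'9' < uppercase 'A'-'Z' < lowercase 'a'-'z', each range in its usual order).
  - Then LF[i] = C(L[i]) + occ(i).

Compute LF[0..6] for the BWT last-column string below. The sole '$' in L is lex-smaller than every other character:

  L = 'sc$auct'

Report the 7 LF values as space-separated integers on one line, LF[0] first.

Answer: 4 2 0 1 6 3 5

Derivation:
Char counts: '$':1, 'a':1, 'c':2, 's':1, 't':1, 'u':1
C (first-col start): C('$')=0, C('a')=1, C('c')=2, C('s')=4, C('t')=5, C('u')=6
L[0]='s': occ=0, LF[0]=C('s')+0=4+0=4
L[1]='c': occ=0, LF[1]=C('c')+0=2+0=2
L[2]='$': occ=0, LF[2]=C('$')+0=0+0=0
L[3]='a': occ=0, LF[3]=C('a')+0=1+0=1
L[4]='u': occ=0, LF[4]=C('u')+0=6+0=6
L[5]='c': occ=1, LF[5]=C('c')+1=2+1=3
L[6]='t': occ=0, LF[6]=C('t')+0=5+0=5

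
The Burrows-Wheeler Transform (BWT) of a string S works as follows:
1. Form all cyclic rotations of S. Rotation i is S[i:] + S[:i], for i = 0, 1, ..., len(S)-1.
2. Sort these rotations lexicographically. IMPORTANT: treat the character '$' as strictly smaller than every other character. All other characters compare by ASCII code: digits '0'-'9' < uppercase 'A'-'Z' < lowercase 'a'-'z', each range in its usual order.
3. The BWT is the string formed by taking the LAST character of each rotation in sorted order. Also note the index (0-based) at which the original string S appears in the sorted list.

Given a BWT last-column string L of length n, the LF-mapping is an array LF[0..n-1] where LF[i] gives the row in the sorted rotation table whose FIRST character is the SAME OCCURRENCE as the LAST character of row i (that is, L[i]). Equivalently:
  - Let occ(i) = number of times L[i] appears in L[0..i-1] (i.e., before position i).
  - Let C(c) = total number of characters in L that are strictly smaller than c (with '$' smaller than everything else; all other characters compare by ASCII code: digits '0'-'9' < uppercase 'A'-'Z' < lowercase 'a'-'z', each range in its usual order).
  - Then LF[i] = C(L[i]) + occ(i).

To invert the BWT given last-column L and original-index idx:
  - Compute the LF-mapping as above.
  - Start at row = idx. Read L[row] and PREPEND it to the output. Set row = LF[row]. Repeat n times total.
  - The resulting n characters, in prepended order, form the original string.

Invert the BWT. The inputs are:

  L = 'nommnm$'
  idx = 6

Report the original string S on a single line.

Answer: ommmnn$

Derivation:
LF mapping: 4 6 1 2 5 3 0
Walk LF starting at row 6, prepending L[row]:
  step 1: row=6, L[6]='$', prepend. Next row=LF[6]=0
  step 2: row=0, L[0]='n', prepend. Next row=LF[0]=4
  step 3: row=4, L[4]='n', prepend. Next row=LF[4]=5
  step 4: row=5, L[5]='m', prepend. Next row=LF[5]=3
  step 5: row=3, L[3]='m', prepend. Next row=LF[3]=2
  step 6: row=2, L[2]='m', prepend. Next row=LF[2]=1
  step 7: row=1, L[1]='o', prepend. Next row=LF[1]=6
Reversed output: ommmnn$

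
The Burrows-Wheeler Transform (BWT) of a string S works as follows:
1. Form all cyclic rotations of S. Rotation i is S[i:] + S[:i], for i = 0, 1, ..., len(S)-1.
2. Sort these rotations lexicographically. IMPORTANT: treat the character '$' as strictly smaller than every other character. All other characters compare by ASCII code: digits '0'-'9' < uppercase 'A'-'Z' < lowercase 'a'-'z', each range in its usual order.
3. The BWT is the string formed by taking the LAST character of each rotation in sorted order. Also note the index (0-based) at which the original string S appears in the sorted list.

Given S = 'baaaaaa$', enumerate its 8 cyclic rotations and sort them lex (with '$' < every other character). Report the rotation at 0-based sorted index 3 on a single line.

Answer: aaa$baaa

Derivation:
All 8 rotations (rotation i = S[i:]+S[:i]):
  rot[0] = baaaaaa$
  rot[1] = aaaaaa$b
  rot[2] = aaaaa$ba
  rot[3] = aaaa$baa
  rot[4] = aaa$baaa
  rot[5] = aa$baaaa
  rot[6] = a$baaaaa
  rot[7] = $baaaaaa
Sorted (with $ < everything):
  sorted[0] = $baaaaaa
  sorted[1] = a$baaaaa
  sorted[2] = aa$baaaa
  sorted[3] = aaa$baaa
  sorted[4] = aaaa$baa
  sorted[5] = aaaaa$ba
  sorted[6] = aaaaaa$b
  sorted[7] = baaaaaa$
sorted[3] = aaa$baaa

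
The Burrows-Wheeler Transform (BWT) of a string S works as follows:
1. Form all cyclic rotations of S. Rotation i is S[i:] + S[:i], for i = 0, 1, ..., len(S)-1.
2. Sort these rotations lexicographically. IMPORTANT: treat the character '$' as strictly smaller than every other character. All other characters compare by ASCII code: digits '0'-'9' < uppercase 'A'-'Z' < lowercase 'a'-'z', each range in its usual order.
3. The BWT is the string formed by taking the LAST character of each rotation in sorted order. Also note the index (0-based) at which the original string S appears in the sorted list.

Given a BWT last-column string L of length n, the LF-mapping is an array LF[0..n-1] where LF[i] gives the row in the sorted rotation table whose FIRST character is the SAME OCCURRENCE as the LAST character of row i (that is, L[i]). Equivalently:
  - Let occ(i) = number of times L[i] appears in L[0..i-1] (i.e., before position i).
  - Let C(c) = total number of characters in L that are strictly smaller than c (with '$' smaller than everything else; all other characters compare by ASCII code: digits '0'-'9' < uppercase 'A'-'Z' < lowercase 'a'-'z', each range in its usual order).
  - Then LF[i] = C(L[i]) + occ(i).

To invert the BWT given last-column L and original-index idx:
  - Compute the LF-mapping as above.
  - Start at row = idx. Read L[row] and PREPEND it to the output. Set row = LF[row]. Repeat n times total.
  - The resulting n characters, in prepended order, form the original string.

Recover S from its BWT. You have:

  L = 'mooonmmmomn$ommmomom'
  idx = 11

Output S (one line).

LF mapping: 1 13 14 15 11 2 3 4 16 5 12 0 17 6 7 8 18 9 19 10
Walk LF starting at row 11, prepending L[row]:
  step 1: row=11, L[11]='$', prepend. Next row=LF[11]=0
  step 2: row=0, L[0]='m', prepend. Next row=LF[0]=1
  step 3: row=1, L[1]='o', prepend. Next row=LF[1]=13
  step 4: row=13, L[13]='m', prepend. Next row=LF[13]=6
  step 5: row=6, L[6]='m', prepend. Next row=LF[6]=3
  step 6: row=3, L[3]='o', prepend. Next row=LF[3]=15
  step 7: row=15, L[15]='m', prepend. Next row=LF[15]=8
  step 8: row=8, L[8]='o', prepend. Next row=LF[8]=16
  step 9: row=16, L[16]='o', prepend. Next row=LF[16]=18
  step 10: row=18, L[18]='o', prepend. Next row=LF[18]=19
  step 11: row=19, L[19]='m', prepend. Next row=LF[19]=10
  step 12: row=10, L[10]='n', prepend. Next row=LF[10]=12
  step 13: row=12, L[12]='o', prepend. Next row=LF[12]=17
  step 14: row=17, L[17]='m', prepend. Next row=LF[17]=9
  step 15: row=9, L[9]='m', prepend. Next row=LF[9]=5
  step 16: row=5, L[5]='m', prepend. Next row=LF[5]=2
  step 17: row=2, L[2]='o', prepend. Next row=LF[2]=14
  step 18: row=14, L[14]='m', prepend. Next row=LF[14]=7
  step 19: row=7, L[7]='m', prepend. Next row=LF[7]=4
  step 20: row=4, L[4]='n', prepend. Next row=LF[4]=11
Reversed output: nmmommmonmooomommom$

Answer: nmmommmonmooomommom$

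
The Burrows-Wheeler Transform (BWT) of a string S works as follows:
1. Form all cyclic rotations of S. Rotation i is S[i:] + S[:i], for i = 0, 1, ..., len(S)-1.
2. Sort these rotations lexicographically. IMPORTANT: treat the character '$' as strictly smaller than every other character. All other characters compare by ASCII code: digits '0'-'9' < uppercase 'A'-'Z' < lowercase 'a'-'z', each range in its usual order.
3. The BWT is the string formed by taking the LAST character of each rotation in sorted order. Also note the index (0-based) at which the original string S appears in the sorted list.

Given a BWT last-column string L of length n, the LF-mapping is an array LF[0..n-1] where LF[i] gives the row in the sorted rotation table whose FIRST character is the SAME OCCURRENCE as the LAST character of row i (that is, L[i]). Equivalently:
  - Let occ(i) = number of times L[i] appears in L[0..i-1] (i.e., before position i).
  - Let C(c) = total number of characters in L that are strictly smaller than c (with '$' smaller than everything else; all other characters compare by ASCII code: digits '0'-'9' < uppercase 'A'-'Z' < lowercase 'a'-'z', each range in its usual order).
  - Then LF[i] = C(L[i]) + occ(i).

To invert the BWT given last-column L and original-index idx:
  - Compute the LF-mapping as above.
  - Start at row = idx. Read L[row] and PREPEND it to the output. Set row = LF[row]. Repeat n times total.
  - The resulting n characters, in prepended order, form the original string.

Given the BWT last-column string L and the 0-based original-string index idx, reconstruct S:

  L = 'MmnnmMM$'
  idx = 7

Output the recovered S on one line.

LF mapping: 1 4 6 7 5 2 3 0
Walk LF starting at row 7, prepending L[row]:
  step 1: row=7, L[7]='$', prepend. Next row=LF[7]=0
  step 2: row=0, L[0]='M', prepend. Next row=LF[0]=1
  step 3: row=1, L[1]='m', prepend. Next row=LF[1]=4
  step 4: row=4, L[4]='m', prepend. Next row=LF[4]=5
  step 5: row=5, L[5]='M', prepend. Next row=LF[5]=2
  step 6: row=2, L[2]='n', prepend. Next row=LF[2]=6
  step 7: row=6, L[6]='M', prepend. Next row=LF[6]=3
  step 8: row=3, L[3]='n', prepend. Next row=LF[3]=7
Reversed output: nMnMmmM$

Answer: nMnMmmM$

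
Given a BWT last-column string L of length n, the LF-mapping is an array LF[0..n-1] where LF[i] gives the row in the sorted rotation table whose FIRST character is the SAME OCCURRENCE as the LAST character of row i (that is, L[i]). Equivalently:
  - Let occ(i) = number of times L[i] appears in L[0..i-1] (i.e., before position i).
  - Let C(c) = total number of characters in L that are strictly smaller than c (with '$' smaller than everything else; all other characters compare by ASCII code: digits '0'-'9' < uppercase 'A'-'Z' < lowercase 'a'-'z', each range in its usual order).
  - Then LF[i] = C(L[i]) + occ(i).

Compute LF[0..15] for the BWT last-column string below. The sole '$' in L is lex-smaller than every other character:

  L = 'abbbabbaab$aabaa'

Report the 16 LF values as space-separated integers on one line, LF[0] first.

Answer: 1 9 10 11 2 12 13 3 4 14 0 5 6 15 7 8

Derivation:
Char counts: '$':1, 'a':8, 'b':7
C (first-col start): C('$')=0, C('a')=1, C('b')=9
L[0]='a': occ=0, LF[0]=C('a')+0=1+0=1
L[1]='b': occ=0, LF[1]=C('b')+0=9+0=9
L[2]='b': occ=1, LF[2]=C('b')+1=9+1=10
L[3]='b': occ=2, LF[3]=C('b')+2=9+2=11
L[4]='a': occ=1, LF[4]=C('a')+1=1+1=2
L[5]='b': occ=3, LF[5]=C('b')+3=9+3=12
L[6]='b': occ=4, LF[6]=C('b')+4=9+4=13
L[7]='a': occ=2, LF[7]=C('a')+2=1+2=3
L[8]='a': occ=3, LF[8]=C('a')+3=1+3=4
L[9]='b': occ=5, LF[9]=C('b')+5=9+5=14
L[10]='$': occ=0, LF[10]=C('$')+0=0+0=0
L[11]='a': occ=4, LF[11]=C('a')+4=1+4=5
L[12]='a': occ=5, LF[12]=C('a')+5=1+5=6
L[13]='b': occ=6, LF[13]=C('b')+6=9+6=15
L[14]='a': occ=6, LF[14]=C('a')+6=1+6=7
L[15]='a': occ=7, LF[15]=C('a')+7=1+7=8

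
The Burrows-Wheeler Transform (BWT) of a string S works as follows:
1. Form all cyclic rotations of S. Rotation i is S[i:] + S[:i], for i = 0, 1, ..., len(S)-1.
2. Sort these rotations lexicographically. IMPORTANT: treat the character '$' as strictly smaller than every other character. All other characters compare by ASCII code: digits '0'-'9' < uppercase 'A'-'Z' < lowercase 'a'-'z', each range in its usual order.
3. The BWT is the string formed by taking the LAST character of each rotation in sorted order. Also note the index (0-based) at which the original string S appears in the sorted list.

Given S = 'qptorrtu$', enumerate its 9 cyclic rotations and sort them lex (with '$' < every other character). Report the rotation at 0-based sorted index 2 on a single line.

All 9 rotations (rotation i = S[i:]+S[:i]):
  rot[0] = qptorrtu$
  rot[1] = ptorrtu$q
  rot[2] = torrtu$qp
  rot[3] = orrtu$qpt
  rot[4] = rrtu$qpto
  rot[5] = rtu$qptor
  rot[6] = tu$qptorr
  rot[7] = u$qptorrt
  rot[8] = $qptorrtu
Sorted (with $ < everything):
  sorted[0] = $qptorrtu
  sorted[1] = orrtu$qpt
  sorted[2] = ptorrtu$q
  sorted[3] = qptorrtu$
  sorted[4] = rrtu$qpto
  sorted[5] = rtu$qptor
  sorted[6] = torrtu$qp
  sorted[7] = tu$qptorr
  sorted[8] = u$qptorrt
sorted[2] = ptorrtu$q

Answer: ptorrtu$q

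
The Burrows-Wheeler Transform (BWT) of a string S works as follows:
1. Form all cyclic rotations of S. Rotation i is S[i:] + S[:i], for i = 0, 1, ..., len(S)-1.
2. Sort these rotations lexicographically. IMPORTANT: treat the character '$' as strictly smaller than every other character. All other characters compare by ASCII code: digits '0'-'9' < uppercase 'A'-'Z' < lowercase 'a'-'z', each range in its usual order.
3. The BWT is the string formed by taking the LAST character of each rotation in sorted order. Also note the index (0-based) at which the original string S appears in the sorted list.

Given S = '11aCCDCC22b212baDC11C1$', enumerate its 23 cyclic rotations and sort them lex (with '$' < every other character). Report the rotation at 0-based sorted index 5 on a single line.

Answer: 1C1$11aCCDCC22b212baDC1

Derivation:
All 23 rotations (rotation i = S[i:]+S[:i]):
  rot[0] = 11aCCDCC22b212baDC11C1$
  rot[1] = 1aCCDCC22b212baDC11C1$1
  rot[2] = aCCDCC22b212baDC11C1$11
  rot[3] = CCDCC22b212baDC11C1$11a
  rot[4] = CDCC22b212baDC11C1$11aC
  rot[5] = DCC22b212baDC11C1$11aCC
  rot[6] = CC22b212baDC11C1$11aCCD
  rot[7] = C22b212baDC11C1$11aCCDC
  rot[8] = 22b212baDC11C1$11aCCDCC
  rot[9] = 2b212baDC11C1$11aCCDCC2
  rot[10] = b212baDC11C1$11aCCDCC22
  rot[11] = 212baDC11C1$11aCCDCC22b
  rot[12] = 12baDC11C1$11aCCDCC22b2
  rot[13] = 2baDC11C1$11aCCDCC22b21
  rot[14] = baDC11C1$11aCCDCC22b212
  rot[15] = aDC11C1$11aCCDCC22b212b
  rot[16] = DC11C1$11aCCDCC22b212ba
  rot[17] = C11C1$11aCCDCC22b212baD
  rot[18] = 11C1$11aCCDCC22b212baDC
  rot[19] = 1C1$11aCCDCC22b212baDC1
  rot[20] = C1$11aCCDCC22b212baDC11
  rot[21] = 1$11aCCDCC22b212baDC11C
  rot[22] = $11aCCDCC22b212baDC11C1
Sorted (with $ < everything):
  sorted[0] = $11aCCDCC22b212baDC11C1
  sorted[1] = 1$11aCCDCC22b212baDC11C
  sorted[2] = 11C1$11aCCDCC22b212baDC
  sorted[3] = 11aCCDCC22b212baDC11C1$
  sorted[4] = 12baDC11C1$11aCCDCC22b2
  sorted[5] = 1C1$11aCCDCC22b212baDC1
  sorted[6] = 1aCCDCC22b212baDC11C1$1
  sorted[7] = 212baDC11C1$11aCCDCC22b
  sorted[8] = 22b212baDC11C1$11aCCDCC
  sorted[9] = 2b212baDC11C1$11aCCDCC2
  sorted[10] = 2baDC11C1$11aCCDCC22b21
  sorted[11] = C1$11aCCDCC22b212baDC11
  sorted[12] = C11C1$11aCCDCC22b212baD
  sorted[13] = C22b212baDC11C1$11aCCDC
  sorted[14] = CC22b212baDC11C1$11aCCD
  sorted[15] = CCDCC22b212baDC11C1$11a
  sorted[16] = CDCC22b212baDC11C1$11aC
  sorted[17] = DC11C1$11aCCDCC22b212ba
  sorted[18] = DCC22b212baDC11C1$11aCC
  sorted[19] = aCCDCC22b212baDC11C1$11
  sorted[20] = aDC11C1$11aCCDCC22b212b
  sorted[21] = b212baDC11C1$11aCCDCC22
  sorted[22] = baDC11C1$11aCCDCC22b212
sorted[5] = 1C1$11aCCDCC22b212baDC1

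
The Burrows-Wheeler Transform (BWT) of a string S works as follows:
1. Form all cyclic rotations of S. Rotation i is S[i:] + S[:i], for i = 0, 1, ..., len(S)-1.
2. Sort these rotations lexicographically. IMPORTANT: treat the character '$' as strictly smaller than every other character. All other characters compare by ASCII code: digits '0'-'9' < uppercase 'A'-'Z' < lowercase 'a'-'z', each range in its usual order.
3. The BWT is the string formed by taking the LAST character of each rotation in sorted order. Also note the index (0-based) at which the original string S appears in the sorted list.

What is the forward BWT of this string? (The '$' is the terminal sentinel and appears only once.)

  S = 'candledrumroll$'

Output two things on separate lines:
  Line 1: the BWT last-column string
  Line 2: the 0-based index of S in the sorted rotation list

Answer: lc$nelldouarmdr
2

Derivation:
All 15 rotations (rotation i = S[i:]+S[:i]):
  rot[0] = candledrumroll$
  rot[1] = andledrumroll$c
  rot[2] = ndledrumroll$ca
  rot[3] = dledrumroll$can
  rot[4] = ledrumroll$cand
  rot[5] = edrumroll$candl
  rot[6] = drumroll$candle
  rot[7] = rumroll$candled
  rot[8] = umroll$candledr
  rot[9] = mroll$candledru
  rot[10] = roll$candledrum
  rot[11] = oll$candledrumr
  rot[12] = ll$candledrumro
  rot[13] = l$candledrumrol
  rot[14] = $candledrumroll
Sorted (with $ < everything):
  sorted[0] = $candledrumroll  (last char: 'l')
  sorted[1] = andledrumroll$c  (last char: 'c')
  sorted[2] = candledrumroll$  (last char: '$')
  sorted[3] = dledrumroll$can  (last char: 'n')
  sorted[4] = drumroll$candle  (last char: 'e')
  sorted[5] = edrumroll$candl  (last char: 'l')
  sorted[6] = l$candledrumrol  (last char: 'l')
  sorted[7] = ledrumroll$cand  (last char: 'd')
  sorted[8] = ll$candledrumro  (last char: 'o')
  sorted[9] = mroll$candledru  (last char: 'u')
  sorted[10] = ndledrumroll$ca  (last char: 'a')
  sorted[11] = oll$candledrumr  (last char: 'r')
  sorted[12] = roll$candledrum  (last char: 'm')
  sorted[13] = rumroll$candled  (last char: 'd')
  sorted[14] = umroll$candledr  (last char: 'r')
Last column: lc$nelldouarmdr
Original string S is at sorted index 2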